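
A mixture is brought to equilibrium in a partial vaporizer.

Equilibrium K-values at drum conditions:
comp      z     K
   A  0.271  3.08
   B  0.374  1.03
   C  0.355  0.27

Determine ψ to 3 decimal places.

ψ = 0.335

Let ψ = V/F and solve Σ zᵢ(Kᵢ−1)/(1+ψ(Kᵢ−1)) = 0.
Check two-phase: ΣzᵢKᵢ = 1.316 > 1 and Σzᵢ/Kᵢ = 1.766 > 1, so g(0) = 0.316 > 0 and g(1) = -0.766 < 0.
Newton–Raphson from ψ = 0.58:
  ψ = 0.580: g = -0.1829, g' = -0.810 → ψ = 0.354
  ψ = 0.354: g = -0.0139, g' = -0.733 → ψ = 0.335
Converged at ψ = 0.335.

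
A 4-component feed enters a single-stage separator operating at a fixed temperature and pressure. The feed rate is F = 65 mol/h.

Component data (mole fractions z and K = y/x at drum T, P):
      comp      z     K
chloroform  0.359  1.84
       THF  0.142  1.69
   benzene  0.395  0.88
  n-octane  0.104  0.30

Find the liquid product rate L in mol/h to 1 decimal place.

L = 9.0 mol/h

Let ψ = V/F and solve Σ zᵢ(Kᵢ−1)/(1+ψ(Kᵢ−1)) = 0.
Check two-phase: ΣzᵢKᵢ = 1.279 > 1 and Σzᵢ/Kᵢ = 1.075 > 1, so g(0) = 0.279 > 0 and g(1) = -0.075 < 0.
Newton iteration, ψ⁰ = 0.58:
  ψ = 0.580: g = 0.0992, g' = -0.300 → ψ = 0.911
  ψ = 0.911: g = -0.0231, g' = -0.502 → ψ = 0.865
  ψ = 0.865: g = -0.0013, g' = -0.446 → ψ = 0.862
Converged at ψ = 0.862.
Then V = ψ·F = 0.8618·65 = 56.0 mol/h and L = F − V = 9.0 mol/h.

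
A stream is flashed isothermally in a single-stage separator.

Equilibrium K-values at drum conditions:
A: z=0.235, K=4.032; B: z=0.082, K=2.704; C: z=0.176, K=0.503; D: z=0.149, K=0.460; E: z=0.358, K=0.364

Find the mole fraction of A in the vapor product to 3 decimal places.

y_A = 0.507

Rachford–Rice: g(V/F) = Σ zᵢ(Kᵢ−1)/(1+V/F(Kᵢ−1)) = 0.
Feasibility: ΣzᵢKᵢ = 1.457, Σzᵢ/Kᵢ = 1.746 — both > 1, two phases present.
Newton–Raphson from V/F = 0.5:
  V/F = 0.500: g = -0.2018, g' = -0.881 → V/F = 0.271
  V/F = 0.271: g = 0.0165, g' = -1.092 → V/F = 0.286
Converged at V/F = 0.286.
Compositions from xᵢ = zᵢ/(1+V/F(Kᵢ−1)), yᵢ = Kᵢxᵢ:
  A: x = 0.126, y = 0.507
  B: x = 0.055, y = 0.149
  C: x = 0.205, y = 0.103
  D: x = 0.176, y = 0.081
  E: x = 0.438, y = 0.159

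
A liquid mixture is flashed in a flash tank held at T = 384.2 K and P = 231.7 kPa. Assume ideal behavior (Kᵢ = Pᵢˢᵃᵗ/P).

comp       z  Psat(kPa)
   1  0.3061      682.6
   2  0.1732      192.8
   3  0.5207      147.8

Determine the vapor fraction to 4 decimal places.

ψ = 0.6044

Raoult's law: Kᵢ = Pᵢˢᵃᵗ/P = Pᵢˢᵃᵗ/231.7.
  K_1 = 682.6/231.7 = 2.946051, K_2 = 192.8/231.7 = 0.832110, K_3 = 147.8/231.7 = 0.637894
Material balance + equilibrium reduce to Σ zᵢ(Kᵢ−1)/(1+ψ(Kᵢ−1)) = 0.
Feasibility: ΣzᵢKᵢ = 1.3781, Σzᵢ/Kᵢ = 1.1283 — both > 1, two phases present.
Iterate (Newton) starting at ψ = 0.43:
  ψ = 0.4300: g = 0.06964, g' = -0.4450 → ψ = 0.5865
  ψ = 0.5865: g = 0.00654, g' = -0.3689 → ψ = 0.6042
  ψ = 0.6042: g = 0.00005, g' = -0.3628 → ψ = 0.6044
Converged at ψ = 0.6044.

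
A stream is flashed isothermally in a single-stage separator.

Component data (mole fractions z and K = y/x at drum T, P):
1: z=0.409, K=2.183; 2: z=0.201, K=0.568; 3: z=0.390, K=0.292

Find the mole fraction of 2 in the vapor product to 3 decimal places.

Let β = V/F and solve Σ zᵢ(Kᵢ−1)/(1+β(Kᵢ−1)) = 0.
g(0) = ΣzᵢKᵢ − 1 = 0.121 and g(1) = 1 − Σzᵢ/Kᵢ = -0.877, so a root lies in (0, 1).
Newton iteration, β⁰ = 0.43:
  β = 0.430: g = -0.1829, g' = -0.712 → β = 0.173
  β = 0.173: g = -0.0070, g' = -0.692 → β = 0.163
Converged at β = 0.163.
Compositions from xᵢ = zᵢ/(1+β(Kᵢ−1)), yᵢ = Kᵢxᵢ:
  1: x = 0.343, y = 0.748
  2: x = 0.216, y = 0.123
  3: x = 0.441, y = 0.129

y_2 = 0.123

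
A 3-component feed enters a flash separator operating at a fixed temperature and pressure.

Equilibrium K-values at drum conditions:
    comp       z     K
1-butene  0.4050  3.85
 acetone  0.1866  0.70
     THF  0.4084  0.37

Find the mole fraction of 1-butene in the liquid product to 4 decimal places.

Rachford–Rice: g(V/F) = Σ zᵢ(Kᵢ−1)/(1+V/F(Kᵢ−1)) = 0.
Feasibility: ΣzᵢKᵢ = 1.8410, Σzᵢ/Kᵢ = 1.4756 — both > 1, two phases present.
Iterate (Newton) starting at V/F = 0.57:
  V/F = 0.5700: g = -0.02918, g' = -0.8966 → V/F = 0.5375
  V/F = 0.5375: g = 0.00016, g' = -0.9076 → V/F = 0.5376
Converged at V/F = 0.5376.
Compositions from xᵢ = zᵢ/(1+V/F(Kᵢ−1)), yᵢ = Kᵢxᵢ:
  1-butene: x = 0.1599, y = 0.6158
  acetone: x = 0.2225, y = 0.1557
  THF: x = 0.6176, y = 0.2285

x_1-butene = 0.1599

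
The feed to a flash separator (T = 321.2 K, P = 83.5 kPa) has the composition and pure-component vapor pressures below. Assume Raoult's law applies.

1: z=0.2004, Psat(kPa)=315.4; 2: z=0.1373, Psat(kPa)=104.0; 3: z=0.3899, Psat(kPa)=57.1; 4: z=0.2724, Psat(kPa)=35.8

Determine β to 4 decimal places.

Raoult's law: Kᵢ = Pᵢˢᵃᵗ/P = Pᵢˢᵃᵗ/83.5.
  K_1 = 315.4/83.5 = 3.777246, K_2 = 104.0/83.5 = 1.245509, K_3 = 57.1/83.5 = 0.683832, K_4 = 35.8/83.5 = 0.428743
Iterate (Newton) starting at β = 0.5:
  β = 0.5000: g = -0.10122, g' = -0.5067 → β = 0.3002
  β = 0.3002: g = 0.01088, g' = -0.6439 → β = 0.3171
  β = 0.3171: g = 0.00016, g' = -0.6249 → β = 0.3174
Converged at β = 0.3174.

β = 0.3174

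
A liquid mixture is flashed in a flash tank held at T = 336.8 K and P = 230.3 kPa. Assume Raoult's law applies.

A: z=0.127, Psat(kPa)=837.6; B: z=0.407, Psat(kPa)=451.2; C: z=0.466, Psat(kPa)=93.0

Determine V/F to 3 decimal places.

Raoult's law: Kᵢ = Pᵢˢᵃᵗ/P = Pᵢˢᵃᵗ/230.3.
  K_A = 837.6/230.3 = 3.63700, K_B = 451.2/230.3 = 1.95918, K_C = 93.0/230.3 = 0.40382
Rachford–Rice: g(V/F) = Σ zᵢ(Kᵢ−1)/(1+V/F(Kᵢ−1)) = 0.
Check two-phase: ΣzᵢKᵢ = 1.447 > 1 and Σzᵢ/Kᵢ = 1.397 > 1, so g(0) = 0.447 > 0 and g(1) = -0.397 < 0.
Newton iteration, V/F⁰ = 0.5:
  V/F = 0.500: g = 0.0125, g' = -0.672 → V/F = 0.519
Converged at V/F = 0.519.

V/F = 0.519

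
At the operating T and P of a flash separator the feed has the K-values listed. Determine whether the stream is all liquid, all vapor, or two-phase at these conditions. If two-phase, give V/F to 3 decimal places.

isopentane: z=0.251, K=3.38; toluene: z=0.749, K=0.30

two-phase, V/F = 0.044

ΣzᵢKᵢ = 1.073; Σzᵢ/Kᵢ = 2.571.
Both exceed 1, so a two-phase solution exists.
Rachford–Rice: g(ψ) = Σ zᵢ(Kᵢ−1)/(1+ψ(Kᵢ−1)) = 0.
Binary case is linear: z₁(K₁−1)(1+ψ(K₂−1)) + z₂(K₂−1)(1+ψ(K₁−1)) = 0
⇒ ψ = [z₁(K₁−1)+z₂(K₂−1)] / [−(K₁−1)(K₂−1)] = 0.0731/1.6660 = 0.044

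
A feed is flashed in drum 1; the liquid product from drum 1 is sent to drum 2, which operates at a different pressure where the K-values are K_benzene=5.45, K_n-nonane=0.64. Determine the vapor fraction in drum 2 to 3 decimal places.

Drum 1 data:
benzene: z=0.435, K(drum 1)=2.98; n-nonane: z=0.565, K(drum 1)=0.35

Drum 1:
Material balance + equilibrium reduce to Σ zᵢ(Kᵢ−1)/(1+ψ₁(Kᵢ−1)) = 0.
Check two-phase: ΣzᵢKᵢ = 1.494 > 1 and Σzᵢ/Kᵢ = 1.760 > 1, so g(0) = 0.494 > 0 and g(1) = -0.760 < 0.
Binary case is linear: z₁(K₁−1)(1+ψ₁(K₂−1)) + z₂(K₂−1)(1+ψ₁(K₁−1)) = 0
⇒ ψ₁ = [z₁(K₁−1)+z₂(K₂−1)] / [−(K₁−1)(K₂−1)] = 0.4940/1.2870 = 0.384
Drum-1 compositions:
  benzene: x = 0.247, y = 0.737
  n-nonane: x = 0.753, y = 0.263
Drum-2 feed = drum-1 liquid: z₂ = (0.2471, 0.7529).
Drum 2:
Newton iteration, ψ₂⁰ = 0.68:
  ψ₂ = 0.680: g = -0.0857, g' = -0.473 → ψ₂ = 0.499
  ψ₂ = 0.499: g = 0.0112, g' = -0.617 → ψ₂ = 0.517
Converged at ψ₂ = 0.517.
  benzene: x = 0.075, y = 0.408
  n-nonane: x = 0.925, y = 0.592

V/F (drum 2) = 0.517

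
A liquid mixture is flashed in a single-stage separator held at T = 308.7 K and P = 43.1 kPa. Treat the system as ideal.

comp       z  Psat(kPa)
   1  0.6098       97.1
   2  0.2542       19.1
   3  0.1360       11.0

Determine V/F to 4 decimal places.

V/F = 0.6538

Raoult's law: Kᵢ = Pᵢˢᵃᵗ/P = Pᵢˢᵃᵗ/43.1.
  K_1 = 97.1/43.1 = 2.252900, K_2 = 19.1/43.1 = 0.443155, K_3 = 11.0/43.1 = 0.255220
Iterate (Newton) starting at V/F = 0.43:
  V/F = 0.4300: g = 0.16139, g' = -0.7038 → V/F = 0.6593
  V/F = 0.6593: g = -0.00428, g' = -0.7751 → V/F = 0.6538
Converged at V/F = 0.6538.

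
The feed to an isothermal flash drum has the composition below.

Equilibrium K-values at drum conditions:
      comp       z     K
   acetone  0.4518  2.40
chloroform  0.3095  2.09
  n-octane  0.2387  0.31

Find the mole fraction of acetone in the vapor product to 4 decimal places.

Let ψ = V/F and solve Σ zᵢ(Kᵢ−1)/(1+ψ(Kᵢ−1)) = 0.
g(0) = ΣzᵢKᵢ − 1 = 0.8052 and g(1) = 1 − Σzᵢ/Kᵢ = -0.1063, so a root lies in (0, 1).
Iterate (Newton) starting at ψ = 0.5:
  ψ = 0.5000: g = 0.33897, g' = -0.7254 → ψ = 0.9673
  ψ = 0.9673: g = -0.06239, g' = -1.2745 → ψ = 0.9184
  ψ = 0.9184: g = -0.00429, g' = -1.1082 → ψ = 0.9145
Converged at ψ = 0.9145.
Compositions from xᵢ = zᵢ/(1+ψ(Kᵢ−1)), yᵢ = Kᵢxᵢ:
  acetone: x = 0.1981, y = 0.4755
  chloroform: x = 0.1550, y = 0.3239
  n-octane: x = 0.6469, y = 0.2005

y_acetone = 0.4755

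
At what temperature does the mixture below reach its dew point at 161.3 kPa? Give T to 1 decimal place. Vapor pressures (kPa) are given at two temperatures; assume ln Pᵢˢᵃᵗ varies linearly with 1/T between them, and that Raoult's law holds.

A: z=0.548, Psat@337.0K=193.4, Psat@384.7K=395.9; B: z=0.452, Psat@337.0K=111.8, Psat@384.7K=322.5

Dew-point temperature: Σzᵢ·P/Pᵢˢᵃᵗ(T) = 1. Interpolate ln Pᵢˢᵃᵗ = aᵢ + bᵢ/T.
  T = 337.0 K: ΣzᵢP/Pᵢˢᵃᵗ = 1.1092
  T = 384.7 K: ΣzᵢP/Pᵢˢᵃᵗ = 0.4493
  T = 360.9 K: ΣzᵢP/Pᵢˢᵃᵗ = 0.6821
  T = 348.9 K: ΣzᵢP/Pᵢˢᵃᵗ = 0.8626
  T = 342.9 K: ΣzᵢP/Pᵢˢᵃᵗ = 0.9768
  T = 339.9 K: ΣzᵢP/Pᵢˢᵃᵗ = 1.0413
  T = 341.4 K: ΣzᵢP/Pᵢˢᵃᵗ = 1.0084
Interpolating between 341.4 K and 342.9 K gives T ≈ 341.8 K.

T = 341.8 K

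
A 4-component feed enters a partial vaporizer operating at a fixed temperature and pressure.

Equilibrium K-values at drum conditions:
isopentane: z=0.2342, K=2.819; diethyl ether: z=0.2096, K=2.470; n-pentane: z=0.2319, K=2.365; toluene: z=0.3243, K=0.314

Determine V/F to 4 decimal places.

V/F = 0.7746

Rachford–Rice: g(V/F) = Σ zᵢ(Kᵢ−1)/(1+V/F(Kᵢ−1)) = 0.
Feasibility: ΣzᵢKᵢ = 1.8282, Σzᵢ/Kᵢ = 1.2988 — both > 1, two phases present.
Newton–Raphson from V/F = 0.64:
  V/F = 0.6400: g = 0.12796, g' = -0.8938 → V/F = 0.7832
  V/F = 0.7832: g = -0.00884, g' = -1.0433 → V/F = 0.7747
  V/F = 0.7747: g = -0.00006, g' = -1.0297 → V/F = 0.7746
Converged at V/F = 0.7746.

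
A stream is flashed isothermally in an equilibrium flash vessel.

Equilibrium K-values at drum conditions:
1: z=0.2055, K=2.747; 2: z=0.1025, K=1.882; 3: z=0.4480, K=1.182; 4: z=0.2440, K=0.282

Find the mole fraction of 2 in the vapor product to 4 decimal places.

Let ψ = V/F and solve Σ zᵢ(Kᵢ−1)/(1+ψ(Kᵢ−1)) = 0.
Feasibility: ΣzᵢKᵢ = 1.3558, Σzᵢ/Kᵢ = 1.3735 — both > 1, two phases present.
Newton–Raphson from ψ = 0.67:
  ψ = 0.6700: g = -0.04269, g' = -0.6435 → ψ = 0.6037
  ψ = 0.6037: g = -0.00202, g' = -0.5864 → ψ = 0.6002
Converged at ψ = 0.6002.
Compositions from xᵢ = zᵢ/(1+ψ(Kᵢ−1)), yᵢ = Kᵢxᵢ:
  1: x = 0.1003, y = 0.2756
  2: x = 0.0670, y = 0.1261
  3: x = 0.4039, y = 0.4774
  4: x = 0.4288, y = 0.1209

y_2 = 0.1261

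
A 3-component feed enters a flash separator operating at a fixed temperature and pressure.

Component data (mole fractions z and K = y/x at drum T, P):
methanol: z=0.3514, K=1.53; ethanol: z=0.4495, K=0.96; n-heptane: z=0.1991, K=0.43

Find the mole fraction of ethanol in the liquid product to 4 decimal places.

x_ethanol = 0.4556

Newton iteration, ψ⁰ = 0.5:
  ψ = 0.5000: g = -0.02984, g' = -0.1890 → ψ = 0.3421
  ψ = 0.3421: g = -0.00155, g' = -0.1713 → ψ = 0.3331
  ψ = 0.3331: g = -0.00000, g' = -0.1706 → ψ = 0.3330
Converged at ψ = 0.3330.
Compositions from xᵢ = zᵢ/(1+ψ(Kᵢ−1)), yᵢ = Kᵢxᵢ:
  methanol: x = 0.2987, y = 0.4570
  ethanol: x = 0.4556, y = 0.4373
  n-heptane: x = 0.2458, y = 0.1057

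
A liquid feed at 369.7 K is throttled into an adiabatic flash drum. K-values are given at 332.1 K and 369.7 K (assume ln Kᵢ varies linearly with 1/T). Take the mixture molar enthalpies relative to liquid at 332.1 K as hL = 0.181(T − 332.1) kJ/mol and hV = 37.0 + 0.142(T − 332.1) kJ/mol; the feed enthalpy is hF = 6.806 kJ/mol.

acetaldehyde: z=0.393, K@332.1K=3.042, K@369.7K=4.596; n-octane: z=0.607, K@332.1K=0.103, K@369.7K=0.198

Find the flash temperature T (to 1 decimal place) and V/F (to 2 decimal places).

Adiabatic flash: solve Rachford–Rice at each trial T, then check hF = ψ·hV(T) + (1−ψ)·hL(T).
  T = 332.1 K: K = (3.042, 0.103), RR gives ψ = 0.141, H_out = 5.212 kJ/mol
  T = 369.7 K: K = (4.596, 0.198), RR gives ψ = 0.321, H_out = 18.220 kJ/mol
  T = 350.9 K: K = (3.781, 0.145), RR gives ψ = 0.242, H_out = 12.163 kJ/mol
  T = 341.5 K: K = (3.401, 0.123), RR gives ψ = 0.195, H_out = 8.857 kJ/mol
  T = 336.8 K: K = (3.219, 0.113), RR gives ψ = 0.169, H_out = 7.087 kJ/mol
  T = 334.5 K: K = (3.132, 0.108), RR gives ψ = 0.156, H_out = 6.184 kJ/mol
Linear interpolation between T = 334.5 (H_out = 6.184) and T = 336.8 (H_out = 7.087) on hF = 6.806 gives T ≈ 336.1 K, at which ψ = 0.17.

T = 336.1 K, V/F = 0.17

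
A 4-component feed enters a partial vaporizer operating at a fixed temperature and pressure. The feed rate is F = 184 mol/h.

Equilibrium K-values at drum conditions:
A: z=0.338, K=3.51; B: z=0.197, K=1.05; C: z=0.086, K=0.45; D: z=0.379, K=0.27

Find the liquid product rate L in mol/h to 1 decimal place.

L = 113.9 mol/h

Rachford–Rice: g(β) = Σ zᵢ(Kᵢ−1)/(1+β(Kᵢ−1)) = 0.
g(0) = ΣzᵢKᵢ − 1 = 0.534 and g(1) = 1 − Σzᵢ/Kᵢ = -0.879, so a root lies in (0, 1).
Iterate (Newton) starting at β = 0.5:
  β = 0.500: g = -0.1151, g' = -0.970 → β = 0.381
Converged at β = 0.381.
Then V = β·F = 0.3812·184 = 70.1 mol/h and L = F − V = 113.9 mol/h.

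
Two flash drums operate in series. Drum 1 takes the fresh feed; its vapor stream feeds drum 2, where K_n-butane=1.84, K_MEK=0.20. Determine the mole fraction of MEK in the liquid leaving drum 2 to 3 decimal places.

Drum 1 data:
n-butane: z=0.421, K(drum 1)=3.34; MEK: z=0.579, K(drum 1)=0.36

Drum 1:
Let ψ₁ = V/F and solve Σ zᵢ(Kᵢ−1)/(1+ψ₁(Kᵢ−1)) = 0.
Check two-phase: ΣzᵢKᵢ = 1.615 > 1 and Σzᵢ/Kᵢ = 1.734 > 1, so g(0) = 0.615 > 0 and g(1) = -0.734 < 0.
Iterate (Newton) starting at ψ₁ = 0.66:
  ψ₁ = 0.660: g = -0.2544, g' = -1.067 → ψ₁ = 0.422
  ψ₁ = 0.422: g = -0.0116, g' = -1.029 → ψ₁ = 0.410
Converged at ψ₁ = 0.410.
Drum-1 compositions:
  n-butane: x = 0.215, y = 0.717
  MEK: x = 0.785, y = 0.283
Drum-2 feed = drum-1 vapor: z₂ = (0.7173, 0.2827).
Drum 2:
Rachford–Rice: g(ψ₂) = Σ zᵢ(Kᵢ−1)/(1+ψ₂(Kᵢ−1)) = 0.
g(0) = ΣzᵢKᵢ − 1 = 0.376 and g(1) = 1 − Σzᵢ/Kᵢ = -0.803, so a root lies in (0, 1).
Binary case is linear: z₁(K₁−1)(1+ψ₂(K₂−1)) + z₂(K₂−1)(1+ψ₂(K₁−1)) = 0
⇒ ψ₂ = [z₁(K₁−1)+z₂(K₂−1)] / [−(K₁−1)(K₂−1)] = 0.3764/0.6720 = 0.560
  n-butane: x = 0.488, y = 0.898
  MEK: x = 0.512, y = 0.102

x_MEK (drum 2) = 0.512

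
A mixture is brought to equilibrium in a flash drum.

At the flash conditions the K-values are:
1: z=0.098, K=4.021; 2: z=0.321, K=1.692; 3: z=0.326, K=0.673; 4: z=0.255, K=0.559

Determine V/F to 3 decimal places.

V/F = 0.532

Material balance + equilibrium reduce to Σ zᵢ(Kᵢ−1)/(1+V/F(Kᵢ−1)) = 0.
g(0) = ΣzᵢKᵢ − 1 = 0.299 and g(1) = 1 − Σzᵢ/Kᵢ = -0.155, so a root lies in (0, 1).
Newton iteration, V/F⁰ = 0.68:
  V/F = 0.680: g = -0.0497, g' = -0.326 → V/F = 0.527
  V/F = 0.527: g = 0.0016, g' = -0.351 → V/F = 0.532
Converged at V/F = 0.532.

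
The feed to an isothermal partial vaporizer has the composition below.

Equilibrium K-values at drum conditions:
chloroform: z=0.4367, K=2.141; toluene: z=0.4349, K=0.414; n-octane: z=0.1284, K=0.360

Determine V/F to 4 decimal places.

V/F = 0.2360

Rachford–Rice: g(V/F) = Σ zᵢ(Kᵢ−1)/(1+V/F(Kᵢ−1)) = 0.
g(0) = ΣzᵢKᵢ − 1 = 0.1612 and g(1) = 1 − Σzᵢ/Kᵢ = -0.6111, so a root lies in (0, 1).
Newton iteration, V/F⁰ = 0.59:
  V/F = 0.5900: g = -0.22376, g' = -0.6877 → V/F = 0.2646
  V/F = 0.2646: g = -0.01785, g' = -0.6208 → V/F = 0.2359
  V/F = 0.2359: g = 0.00008, g' = -0.6270 → V/F = 0.2360
Converged at V/F = 0.2360.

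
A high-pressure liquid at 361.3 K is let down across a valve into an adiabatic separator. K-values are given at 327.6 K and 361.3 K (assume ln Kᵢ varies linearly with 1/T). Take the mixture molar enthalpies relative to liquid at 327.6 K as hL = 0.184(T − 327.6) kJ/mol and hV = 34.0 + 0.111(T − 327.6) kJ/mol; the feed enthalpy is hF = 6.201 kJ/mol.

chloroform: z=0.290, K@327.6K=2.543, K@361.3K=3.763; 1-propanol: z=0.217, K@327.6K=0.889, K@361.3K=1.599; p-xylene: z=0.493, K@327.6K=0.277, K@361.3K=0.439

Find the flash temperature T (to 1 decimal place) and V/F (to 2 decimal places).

Adiabatic flash: solve Rachford–Rice at each trial T, then check hF = ψ·hV(T) + (1−ψ)·hL(T).
  T = 327.6 K: K = (2.543, 0.889, 0.277), RR gives ψ = 0.075, H_out = 2.546 kJ/mol
  T = 361.3 K: K = (3.763, 1.599, 0.439), RR gives ψ = 0.572, H_out = 24.245 kJ/mol
  T = 344.5 K: K = (3.125, 1.211, 0.353), RR gives ψ = 0.329, H_out = 13.895 kJ/mol
  T = 336.1 K: K = (2.828, 1.042, 0.314), RR gives ψ = 0.206, H_out = 8.451 kJ/mol
  T = 331.9 K: K = (2.685, 0.965, 0.295), RR gives ψ = 0.143, H_out = 5.597 kJ/mol
  T = 334.0 K: K = (2.756, 1.003, 0.304), RR gives ψ = 0.175, H_out = 7.038 kJ/mol
Linear interpolation between T = 331.9 (H_out = 5.597) and T = 334.0 (H_out = 7.038) on hF = 6.201 gives T ≈ 332.8 K, at which ψ = 0.16.

T = 332.8 K, V/F = 0.16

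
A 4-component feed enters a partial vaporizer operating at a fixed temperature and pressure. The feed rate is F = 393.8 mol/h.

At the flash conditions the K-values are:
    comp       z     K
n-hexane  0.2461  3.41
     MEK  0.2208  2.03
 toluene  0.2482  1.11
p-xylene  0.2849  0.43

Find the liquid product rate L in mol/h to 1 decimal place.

L = 41.6 mol/h

Rachford–Rice: g(β) = Σ zᵢ(Kᵢ−1)/(1+β(Kᵢ−1)) = 0.
g(0) = ΣzᵢKᵢ − 1 = 0.6854 and g(1) = 1 − Σzᵢ/Kᵢ = -0.0671, so a root lies in (0, 1).
Newton–Raphson from β = 0.32:
  β = 0.3200: g = 0.33366, g' = -0.7294 → β = 0.7774
  β = 0.7774: g = 0.06622, g' = -0.5464 → β = 0.8986
  β = 0.8986: g = -0.00262, g' = -0.5973 → β = 0.8942
Converged at β = 0.8942.
Then V = β·F = 0.8942·393.8 = 352.2 mol/h and L = F − V = 41.6 mol/h.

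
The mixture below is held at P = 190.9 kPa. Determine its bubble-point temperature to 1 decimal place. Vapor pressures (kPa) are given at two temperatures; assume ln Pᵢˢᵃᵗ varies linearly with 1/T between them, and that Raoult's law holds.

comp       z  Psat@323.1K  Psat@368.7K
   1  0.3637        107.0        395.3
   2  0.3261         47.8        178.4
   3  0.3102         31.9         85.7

Bubble-point temperature: ΣzᵢPᵢˢᵃᵗ(T) = P. Interpolate ln Pᵢˢᵃᵗ = aᵢ + bᵢ/T.
  T = 323.1 K: ΣzᵢPᵢˢᵃᵗ = 64.40 kPa
  T = 368.7 K: ΣzᵢPᵢˢᵃᵗ = 228.53 kPa
  T = 345.9 K: ΣzᵢPᵢˢᵃᵗ = 126.30 kPa
  T = 357.3 K: ΣzᵢPᵢˢᵃᵗ = 171.45 kPa
  T = 363.0 K: ΣzᵢPᵢˢᵃᵗ = 198.38 kPa
  T = 360.1 K: ΣzᵢPᵢˢᵃᵗ = 184.29 kPa
Interpolating between 360.1 K and 363.0 K gives T ≈ 361.5 K.

T = 361.5 K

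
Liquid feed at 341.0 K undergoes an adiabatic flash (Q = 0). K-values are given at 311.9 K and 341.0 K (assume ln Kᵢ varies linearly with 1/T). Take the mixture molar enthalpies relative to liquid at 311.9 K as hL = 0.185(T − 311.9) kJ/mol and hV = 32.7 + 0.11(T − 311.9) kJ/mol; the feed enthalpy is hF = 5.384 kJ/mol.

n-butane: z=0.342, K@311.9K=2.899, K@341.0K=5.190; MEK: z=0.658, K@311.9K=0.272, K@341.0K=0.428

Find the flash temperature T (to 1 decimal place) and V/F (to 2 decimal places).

T = 314.0 K, V/F = 0.15

Adiabatic flash: solve Rachford–Rice at each trial T, then check hF = ψ·hV(T) + (1−ψ)·hL(T).
  T = 311.9 K: K = (2.899, 0.272), RR gives ψ = 0.123, H_out = 4.031 kJ/mol
  T = 341.0 K: K = (5.190, 0.428), RR gives ψ = 0.441, H_out = 18.837 kJ/mol
  T = 326.4 K: K = (3.926, 0.344), RR gives ψ = 0.297, H_out = 12.063 kJ/mol
  T = 319.1 K: K = (3.382, 0.307), RR gives ψ = 0.217, H_out = 8.309 kJ/mol
  T = 315.5 K: K = (3.134, 0.289), RR gives ψ = 0.173, H_out = 6.265 kJ/mol
  T = 313.7 K: K = (3.015, 0.280), RR gives ψ = 0.149, H_out = 5.175 kJ/mol
Linear interpolation between T = 313.7 (H_out = 5.175) and T = 315.5 (H_out = 6.265) on hF = 5.384 gives T ≈ 314.0 K, at which ψ = 0.15.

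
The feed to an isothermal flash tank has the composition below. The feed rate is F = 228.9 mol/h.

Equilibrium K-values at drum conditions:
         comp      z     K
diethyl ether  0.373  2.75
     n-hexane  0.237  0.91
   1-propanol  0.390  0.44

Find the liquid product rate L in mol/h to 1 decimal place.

L = 105.2 mol/h

Rachford–Rice: g(V/F) = Σ zᵢ(Kᵢ−1)/(1+V/F(Kᵢ−1)) = 0.
Feasibility: ΣzᵢKᵢ = 1.413, Σzᵢ/Kᵢ = 1.282 — both > 1, two phases present.
Newton–Raphson from V/F = 0.38:
  V/F = 0.380: g = 0.0925, g' = -0.611 → V/F = 0.531
  V/F = 0.531: g = 0.0049, g' = -0.557 → V/F = 0.540
Converged at V/F = 0.540.
Then V = V/F·F = 0.5402·228.9 = 123.7 mol/h and L = F − V = 105.2 mol/h.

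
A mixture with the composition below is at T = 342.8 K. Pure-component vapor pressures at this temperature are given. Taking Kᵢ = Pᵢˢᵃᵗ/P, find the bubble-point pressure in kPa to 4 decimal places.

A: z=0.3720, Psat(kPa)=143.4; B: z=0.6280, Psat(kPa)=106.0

Pbub = 119.9128 kPa

At the bubble point ψ → 0, so ΣzᵢKᵢ = 1 with Kᵢ = Pᵢˢᵃᵗ/P ⇒ P = ΣzᵢPᵢˢᵃᵗ.
P = 0.3720·143.4 + 0.6280·106.0 = 119.9128 kPa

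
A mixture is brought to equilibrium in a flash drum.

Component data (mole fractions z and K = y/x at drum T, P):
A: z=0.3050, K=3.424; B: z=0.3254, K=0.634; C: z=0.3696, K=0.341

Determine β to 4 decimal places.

β = 0.2898

Material balance + equilibrium reduce to Σ zᵢ(Kᵢ−1)/(1+β(Kᵢ−1)) = 0.
Check two-phase: ΣzᵢKᵢ = 1.3767 > 1 and Σzᵢ/Kᵢ = 1.6862 > 1, so g(0) = 0.3767 > 0 and g(1) = -0.6862 < 0.
Newton–Raphson from β = 0.5:
  β = 0.5000: g = -0.17480, g' = -0.7886 → β = 0.2783
  β = 0.2783: g = 0.01058, g' = -0.9337 → β = 0.2897
  β = 0.2897: g = 0.00009, g' = -0.9183 → β = 0.2898
Converged at β = 0.2898.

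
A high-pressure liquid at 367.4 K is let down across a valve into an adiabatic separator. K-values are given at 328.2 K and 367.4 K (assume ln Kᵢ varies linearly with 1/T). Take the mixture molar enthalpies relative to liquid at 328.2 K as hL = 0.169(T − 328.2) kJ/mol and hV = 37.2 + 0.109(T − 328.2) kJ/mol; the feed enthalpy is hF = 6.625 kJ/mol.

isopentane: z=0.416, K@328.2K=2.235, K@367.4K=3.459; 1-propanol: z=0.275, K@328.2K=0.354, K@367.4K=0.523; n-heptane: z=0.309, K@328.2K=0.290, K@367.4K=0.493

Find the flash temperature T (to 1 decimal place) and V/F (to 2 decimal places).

T = 330.3 K, V/F = 0.17

Adiabatic flash: solve Rachford–Rice at each trial T, then check hF = ψ·hV(T) + (1−ψ)·hL(T).
  T = 328.2 K: K = (2.235, 0.354, 0.290), RR gives ψ = 0.139, H_out = 5.166 kJ/mol
  T = 367.4 K: K = (3.459, 0.523, 0.493), RR gives ψ = 0.606, H_out = 27.750 kJ/mol
  T = 347.8 K: K = (2.815, 0.435, 0.384), RR gives ψ = 0.380, H_out = 17.018 kJ/mol
  T = 338.0 K: K = (2.517, 0.394, 0.335), RR gives ψ = 0.267, H_out = 11.442 kJ/mol
  T = 333.1 K: K = (2.374, 0.374, 0.312), RR gives ψ = 0.206, H_out = 8.428 kJ/mol
  T = 330.6 K: K = (2.302, 0.364, 0.301), RR gives ψ = 0.173, H_out = 6.800 kJ/mol
Linear interpolation between T = 328.2 (H_out = 5.166) and T = 330.6 (H_out = 6.800) on hF = 6.625 gives T ≈ 330.3 K, at which ψ = 0.17.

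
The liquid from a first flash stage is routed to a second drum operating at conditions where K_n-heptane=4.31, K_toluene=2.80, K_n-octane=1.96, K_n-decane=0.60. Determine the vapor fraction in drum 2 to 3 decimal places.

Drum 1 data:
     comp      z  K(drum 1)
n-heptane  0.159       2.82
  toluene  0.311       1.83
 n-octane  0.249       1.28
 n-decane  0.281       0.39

V/F (drum 2) = 0.772

Drum 1:
Let ψ₁ = V/F and solve Σ zᵢ(Kᵢ−1)/(1+ψ₁(Kᵢ−1)) = 0.
Check two-phase: ΣzᵢKᵢ = 1.446 > 1 and Σzᵢ/Kᵢ = 1.141 > 1, so g(0) = 0.446 > 0 and g(1) = -0.141 < 0.
Iterate (Newton) starting at ψ₁ = 0.49:
  ψ₁ = 0.490: g = 0.1533, g' = -0.483 → ψ₁ = 0.807
  ψ₁ = 0.807: g = -0.0090, g' = -0.582 → ψ₁ = 0.792
Converged at ψ₁ = 0.792.
Drum-1 compositions:
  n-heptane: x = 0.065, y = 0.184
  toluene: x = 0.188, y = 0.343
  n-octane: x = 0.204, y = 0.261
  n-decane: x = 0.543, y = 0.212
Drum-2 feed = drum-1 liquid: z₂ = (0.0651, 0.1877, 0.2038, 0.5433).
Drum 2:
Rachford–Rice: g(ψ₂) = Σ zᵢ(Kᵢ−1)/(1+ψ₂(Kᵢ−1)) = 0.
g(0) = ΣzᵢKᵢ − 1 = 0.532 and g(1) = 1 − Σzᵢ/Kᵢ = -0.092, so a root lies in (0, 1).
Newton–Raphson from ψ₂ = 0.55:
  ψ₂ = 0.550: g = 0.0957, g' = -0.467 → ψ₂ = 0.755
  ψ₂ = 0.755: g = 0.0069, g' = -0.409 → ψ₂ = 0.772
Converged at ψ₂ = 0.772.
  n-heptane: x = 0.018, y = 0.079
  toluene: x = 0.079, y = 0.220
  n-octane: x = 0.117, y = 0.229
  n-decane: x = 0.786, y = 0.472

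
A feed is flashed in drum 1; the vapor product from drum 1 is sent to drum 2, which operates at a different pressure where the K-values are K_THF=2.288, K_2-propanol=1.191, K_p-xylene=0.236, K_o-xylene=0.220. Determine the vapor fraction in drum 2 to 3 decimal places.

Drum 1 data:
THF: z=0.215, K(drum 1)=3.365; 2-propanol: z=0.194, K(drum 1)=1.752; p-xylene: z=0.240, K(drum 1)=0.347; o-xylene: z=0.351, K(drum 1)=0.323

V/F (drum 2) = 0.683

Drum 1:
Rachford–Rice: g(ψ₁) = Σ zᵢ(Kᵢ−1)/(1+ψ₁(Kᵢ−1)) = 0.
g(0) = ΣzᵢKᵢ − 1 = 0.260 and g(1) = 1 − Σzᵢ/Kᵢ = -0.953, so a root lies in (0, 1).
Iterate (Newton) starting at ψ₁ = 0.5:
  ψ₁ = 0.500: g = -0.2529, g' = -0.904 → ψ₁ = 0.220
  ψ₁ = 0.220: g = -0.0027, g' = -0.963 → ψ₁ = 0.217
Converged at ψ₁ = 0.217.
Drum-1 compositions:
  THF: x = 0.142, y = 0.478
  2-propanol: x = 0.167, y = 0.292
  p-xylene: x = 0.280, y = 0.097
  o-xylene: x = 0.412, y = 0.133
Drum-2 feed = drum-1 vapor: z₂ = (0.4779, 0.2921, 0.0971, 0.1329).
Drum 2:
Let ψ₂ = V/F and solve Σ zᵢ(Kᵢ−1)/(1+ψ₂(Kᵢ−1)) = 0.
Feasibility: ΣzᵢKᵢ = 1.493, Σzᵢ/Kᵢ = 1.470 — both > 1, two phases present.
Newton–Raphson from ψ₂ = 0.42:
  ψ₂ = 0.420: g = 0.1877, g' = -0.645 → ψ₂ = 0.711
  ψ₂ = 0.711: g = -0.0248, g' = -0.904 → ψ₂ = 0.684
  ψ₂ = 0.684: g = -0.0007, g' = -0.852 → ψ₂ = 0.683
Converged at ψ₂ = 0.683.
  THF: x = 0.254, y = 0.582
  2-propanol: x = 0.258, y = 0.308
  p-xylene: x = 0.203, y = 0.048
  o-xylene: x = 0.284, y = 0.063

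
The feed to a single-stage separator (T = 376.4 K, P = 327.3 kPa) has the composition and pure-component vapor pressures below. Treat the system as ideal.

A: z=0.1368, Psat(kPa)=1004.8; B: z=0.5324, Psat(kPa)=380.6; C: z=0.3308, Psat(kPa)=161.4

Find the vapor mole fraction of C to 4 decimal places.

Raoult's law: Kᵢ = Pᵢˢᵃᵗ/P = Pᵢˢᵃᵗ/327.3.
  K_A = 1004.8/327.3 = 3.069966, K_B = 380.6/327.3 = 1.162848, K_C = 161.4/327.3 = 0.493126
Rachford–Rice: g(V/F) = Σ zᵢ(Kᵢ−1)/(1+V/F(Kᵢ−1)) = 0.
g(0) = ΣzᵢKᵢ − 1 = 0.2022 and g(1) = 1 − Σzᵢ/Kᵢ = -0.1732, so a root lies in (0, 1).
Newton iteration, V/F⁰ = 0.5:
  V/F = 0.5000: g = -0.00527, g' = -0.3061 → V/F = 0.4828
Converged at V/F = 0.4828.
Compositions from xᵢ = zᵢ/(1+V/F(Kᵢ−1)), yᵢ = Kᵢxᵢ:
  A: x = 0.0684, y = 0.2100
  B: x = 0.4936, y = 0.5740
  C: x = 0.4380, y = 0.2160

y_C = 0.2160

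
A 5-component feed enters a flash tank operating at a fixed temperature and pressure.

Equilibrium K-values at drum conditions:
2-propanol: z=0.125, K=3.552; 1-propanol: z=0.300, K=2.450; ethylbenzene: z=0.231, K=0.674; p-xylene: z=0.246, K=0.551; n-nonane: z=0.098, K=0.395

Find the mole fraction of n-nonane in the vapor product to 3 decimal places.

y_n-nonane = 0.063

Rachford–Rice: g(V/F) = Σ zᵢ(Kᵢ−1)/(1+V/F(Kᵢ−1)) = 0.
g(0) = ΣzᵢKᵢ − 1 = 0.509 and g(1) = 1 − Σzᵢ/Kᵢ = -0.195, so a root lies in (0, 1).
Iterate (Newton) starting at V/F = 0.5:
  V/F = 0.500: g = 0.0749, g' = -0.560 → V/F = 0.634
  V/F = 0.634: g = 0.0031, g' = -0.520 → V/F = 0.640
Converged at V/F = 0.640.
Compositions from xᵢ = zᵢ/(1+V/F(Kᵢ−1)), yᵢ = Kᵢxᵢ:
  2-propanol: x = 0.047, y = 0.169
  1-propanol: x = 0.156, y = 0.381
  ethylbenzene: x = 0.292, y = 0.197
  p-xylene: x = 0.345, y = 0.190
  n-nonane: x = 0.160, y = 0.063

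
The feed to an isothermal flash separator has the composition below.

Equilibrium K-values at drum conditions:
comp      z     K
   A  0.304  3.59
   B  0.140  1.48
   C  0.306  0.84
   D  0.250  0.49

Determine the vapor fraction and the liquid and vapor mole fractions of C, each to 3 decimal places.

ψ = 0.878, x_C = 0.356, y_C = 0.299

Rachford–Rice: g(ψ) = Σ zᵢ(Kᵢ−1)/(1+ψ(Kᵢ−1)) = 0.
Feasibility: ΣzᵢKᵢ = 1.678, Σzᵢ/Kᵢ = 1.054 — both > 1, two phases present.
Iterate (Newton) starting at ψ = 0.65:
  ψ = 0.650: g = 0.0993, g' = -0.457 → ψ = 0.867
  ψ = 0.867: g = 0.0046, g' = -0.429 → ψ = 0.878
Converged at ψ = 0.878.
Compositions from xᵢ = zᵢ/(1+ψ(Kᵢ−1)), yᵢ = Kᵢxᵢ:
  A: x = 0.093, y = 0.333
  B: x = 0.098, y = 0.146
  C: x = 0.356, y = 0.299
  D: x = 0.453, y = 0.222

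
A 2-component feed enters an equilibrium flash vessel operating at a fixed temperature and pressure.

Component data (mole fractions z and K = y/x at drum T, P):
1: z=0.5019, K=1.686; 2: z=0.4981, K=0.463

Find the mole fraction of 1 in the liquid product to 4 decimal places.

x_1 = 0.4391

Rachford–Rice: g(β) = Σ zᵢ(Kᵢ−1)/(1+β(Kᵢ−1)) = 0.
g(0) = ΣzᵢKᵢ − 1 = 0.0768 and g(1) = 1 − Σzᵢ/Kᵢ = -0.3735, so a root lies in (0, 1).
Newton iteration, β⁰ = 0.38:
  β = 0.3800: g = -0.06295, g' = -0.3753 → β = 0.2123
  β = 0.2123: g = -0.00136, g' = -0.3629 → β = 0.2085
Converged at β = 0.2085.
Compositions from xᵢ = zᵢ/(1+β(Kᵢ−1)), yᵢ = Kᵢxᵢ:
  1: x = 0.4391, y = 0.7403
  2: x = 0.5609, y = 0.2597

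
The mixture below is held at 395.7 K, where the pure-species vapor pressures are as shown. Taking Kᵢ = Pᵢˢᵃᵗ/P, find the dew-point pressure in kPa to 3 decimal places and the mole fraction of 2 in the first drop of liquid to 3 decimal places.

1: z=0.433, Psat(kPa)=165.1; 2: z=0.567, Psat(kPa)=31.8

Pdew = 48.893 kPa, x_2 = 0.872

At the dew point ψ → 1, so Σzᵢ/Kᵢ = 1 with Kᵢ = Pᵢˢᵃᵗ/P ⇒ 1/P = Σzᵢ/Pᵢˢᵃᵗ.
1/P = 0.433/165.1 + 0.567/31.8 = 0.020453 ⇒ P = 48.893 kPa
xᵢ = zᵢP/Pᵢˢᵃᵗ ⇒ x_2 = 0.567·48.893/31.8 = 0.872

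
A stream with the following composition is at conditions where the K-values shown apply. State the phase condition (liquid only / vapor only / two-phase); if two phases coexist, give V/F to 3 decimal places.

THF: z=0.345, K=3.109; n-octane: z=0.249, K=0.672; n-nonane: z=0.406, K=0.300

ΣzᵢKᵢ = 1.362; Σzᵢ/Kᵢ = 1.835.
Both exceed 1, so a two-phase solution exists.
Material balance + equilibrium reduce to Σ zᵢ(Kᵢ−1)/(1+ψ(Kᵢ−1)) = 0.
Newton iteration, ψ⁰ = 0.5:
  ψ = 0.500: g = -0.1808, g' = -0.873 → ψ = 0.293
  ψ = 0.293: g = 0.0020, g' = -0.934 → ψ = 0.295
Converged at ψ = 0.295.

two-phase, V/F = 0.295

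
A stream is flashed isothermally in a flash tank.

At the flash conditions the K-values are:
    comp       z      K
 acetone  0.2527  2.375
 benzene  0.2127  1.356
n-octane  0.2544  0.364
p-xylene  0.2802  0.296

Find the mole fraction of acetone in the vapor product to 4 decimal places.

y_acetone = 0.5337

Material balance + equilibrium reduce to Σ zᵢ(Kᵢ−1)/(1+ψ(Kᵢ−1)) = 0.
g(0) = ΣzᵢKᵢ − 1 = 0.0641 and g(1) = 1 − Σzᵢ/Kᵢ = -0.9088, so a root lies in (0, 1).
Newton iteration, ψ⁰ = 0.5:
  ψ = 0.5000: g = -0.27147, g' = -0.7392 → ψ = 0.1327
  ψ = 0.1327: g = -0.02817, g' = -0.6580 → ψ = 0.0899
  ψ = 0.0899: g = 0.00040, g' = -0.6778 → ψ = 0.0905
Converged at ψ = 0.0905.
Compositions from xᵢ = zᵢ/(1+ψ(Kᵢ−1)), yᵢ = Kᵢxᵢ:
  acetone: x = 0.2247, y = 0.5337
  benzene: x = 0.2061, y = 0.2794
  n-octane: x = 0.2699, y = 0.0983
  p-xylene: x = 0.2993, y = 0.0886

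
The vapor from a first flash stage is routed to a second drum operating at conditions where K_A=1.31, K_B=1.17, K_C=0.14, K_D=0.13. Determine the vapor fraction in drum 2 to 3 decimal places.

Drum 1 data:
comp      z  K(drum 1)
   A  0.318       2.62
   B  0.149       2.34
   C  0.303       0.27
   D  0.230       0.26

Drum 1:
Let ψ₁ = V/F and solve Σ zᵢ(Kᵢ−1)/(1+ψ₁(Kᵢ−1)) = 0.
g(0) = ΣzᵢKᵢ − 1 = 0.323 and g(1) = 1 − Σzᵢ/Kᵢ = -1.192, so a root lies in (0, 1).
Newton–Raphson from ψ₁ = 0.64:
  ψ₁ = 0.640: g = -0.3781, g' = -1.302 → ψ₁ = 0.350
  ψ₁ = 0.350: g = -0.0618, g' = -0.985 → ψ₁ = 0.287
Converged at ψ₁ = 0.287.
Drum-1 compositions:
  A: x = 0.217, y = 0.569
  B: x = 0.108, y = 0.252
  C: x = 0.383, y = 0.103
  D: x = 0.292, y = 0.076
Drum-2 feed = drum-1 vapor: z₂ = (0.5688, 0.2518, 0.1035, 0.0759).
Drum 2:
Newton iteration, ψ₂⁰ = 0.5:
  ψ₂ = 0.500: g = -0.0809, g' = -0.463 → ψ₂ = 0.325
  ψ₂ = 0.325: g = -0.0149, g' = -0.311 → ψ₂ = 0.277
  ψ₂ = 0.277: g = -0.0006, g' = -0.285 → ψ₂ = 0.275
Converged at ψ₂ = 0.275.
  A: x = 0.524, y = 0.687
  B: x = 0.241, y = 0.281
  C: x = 0.136, y = 0.019
  D: x = 0.100, y = 0.013

V/F (drum 2) = 0.275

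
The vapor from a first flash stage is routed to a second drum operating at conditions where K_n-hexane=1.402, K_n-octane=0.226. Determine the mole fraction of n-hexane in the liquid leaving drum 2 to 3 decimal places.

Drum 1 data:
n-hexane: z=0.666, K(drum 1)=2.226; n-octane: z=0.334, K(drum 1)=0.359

x_n-hexane (drum 2) = 0.658

Drum 1:
Let ψ₁ = V/F and solve Σ zᵢ(Kᵢ−1)/(1+ψ₁(Kᵢ−1)) = 0.
Check two-phase: ΣzᵢKᵢ = 1.602 > 1 and Σzᵢ/Kᵢ = 1.230 > 1, so g(0) = 0.602 > 0 and g(1) = -0.230 < 0.
Binary case is linear: z₁(K₁−1)(1+ψ₁(K₂−1)) + z₂(K₂−1)(1+ψ₁(K₁−1)) = 0
⇒ ψ₁ = [z₁(K₁−1)+z₂(K₂−1)] / [−(K₁−1)(K₂−1)] = 0.6024/0.7859 = 0.767
Drum-1 compositions:
  n-hexane: x = 0.343, y = 0.764
  n-octane: x = 0.657, y = 0.236
Drum-2 feed = drum-1 vapor: z₂ = (0.7643, 0.2357).
Drum 2:
Iterate (Newton) starting at ψ₂ = 0.5:
  ψ₂ = 0.500: g = -0.0418, g' = -0.461 → ψ₂ = 0.409
  ψ₂ = 0.409: g = -0.0033, g' = -0.394 → ψ₂ = 0.401
Converged at ψ₂ = 0.401.
  n-hexane: x = 0.658, y = 0.923
  n-octane: x = 0.342, y = 0.077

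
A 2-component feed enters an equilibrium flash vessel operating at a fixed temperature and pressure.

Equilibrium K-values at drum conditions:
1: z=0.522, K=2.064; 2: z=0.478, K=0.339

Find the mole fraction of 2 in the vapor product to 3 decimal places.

y_2 = 0.209

Newton iteration, ψ⁰ = 0.5:
  ψ = 0.500: g = -0.1094, g' = -0.718 → ψ = 0.348
  ψ = 0.348: g = -0.0047, g' = -0.667 → ψ = 0.340
Converged at ψ = 0.340.
Compositions from xᵢ = zᵢ/(1+ψ(Kᵢ−1)), yᵢ = Kᵢxᵢ:
  1: x = 0.383, y = 0.791
  2: x = 0.617, y = 0.209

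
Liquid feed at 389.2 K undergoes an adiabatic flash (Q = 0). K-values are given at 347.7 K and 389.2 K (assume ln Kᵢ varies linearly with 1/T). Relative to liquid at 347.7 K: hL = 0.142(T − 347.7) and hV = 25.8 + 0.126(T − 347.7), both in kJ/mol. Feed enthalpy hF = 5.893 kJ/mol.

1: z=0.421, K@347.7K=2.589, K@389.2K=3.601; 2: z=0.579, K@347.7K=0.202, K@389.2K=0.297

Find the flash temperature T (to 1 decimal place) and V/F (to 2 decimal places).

Adiabatic flash: solve Rachford–Rice at each trial T, then check hF = ψ·hV(T) + (1−ψ)·hL(T).
  T = 347.7 K: K = (2.589, 0.202), RR gives ψ = 0.163, H_out = 4.210 kJ/mol
  T = 389.2 K: K = (3.601, 0.297), RR gives ψ = 0.376, H_out = 15.351 kJ/mol
  T = 368.4 K: K = (3.081, 0.247), RR gives ψ = 0.281, H_out = 10.101 kJ/mol
  T = 358.0 K: K = (2.830, 0.224), RR gives ψ = 0.226, H_out = 7.262 kJ/mol
  T = 352.9 K: K = (2.710, 0.213), RR gives ψ = 0.196, H_out = 5.788 kJ/mol
  T = 355.4 K: K = (2.769, 0.218), RR gives ψ = 0.211, H_out = 6.519 kJ/mol
  T = 354.1 K: K = (2.738, 0.216), RR gives ψ = 0.204, H_out = 6.140 kJ/mol
Linear interpolation between T = 352.9 (H_out = 5.788) and T = 354.1 (H_out = 6.140) on hF = 5.893 gives T ≈ 353.3 K, at which ψ = 0.20.

T = 353.3 K, V/F = 0.20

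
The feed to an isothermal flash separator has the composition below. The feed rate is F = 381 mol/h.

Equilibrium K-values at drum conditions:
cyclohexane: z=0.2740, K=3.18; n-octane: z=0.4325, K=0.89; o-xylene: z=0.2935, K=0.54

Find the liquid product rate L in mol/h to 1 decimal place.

Material balance + equilibrium reduce to Σ zᵢ(Kᵢ−1)/(1+β(Kᵢ−1)) = 0.
Feasibility: ΣzᵢKᵢ = 1.4147, Σzᵢ/Kᵢ = 1.1156 — both > 1, two phases present.
Iterate (Newton) starting at β = 0.53:
  β = 0.5300: g = 0.04807, g' = -0.3948 → β = 0.6518
  β = 0.6518: g = 0.00267, g' = -0.3549 → β = 0.6593
Converged at β = 0.6593.
Then V = β·F = 0.6593·381 = 251.2 mol/h and L = F − V = 129.8 mol/h.

L = 129.8 mol/h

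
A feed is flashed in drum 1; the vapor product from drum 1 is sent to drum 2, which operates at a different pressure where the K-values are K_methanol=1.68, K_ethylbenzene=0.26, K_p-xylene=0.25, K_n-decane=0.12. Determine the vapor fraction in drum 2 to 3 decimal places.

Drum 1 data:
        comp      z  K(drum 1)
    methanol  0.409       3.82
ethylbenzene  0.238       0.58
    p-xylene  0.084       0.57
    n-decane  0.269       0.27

V/F (drum 2) = 0.311

Drum 1:
Newton iteration, ψ₁⁰ = 0.48:
  ψ₁ = 0.480: g = 0.0170, g' = -1.017 → ψ₁ = 0.497
Converged at ψ₁ = 0.497.
Drum-1 compositions:
  methanol: x = 0.170, y = 0.651
  ethylbenzene: x = 0.301, y = 0.174
  p-xylene: x = 0.107, y = 0.061
  n-decane: x = 0.422, y = 0.114
Drum-2 feed = drum-1 vapor: z₂ = (0.6507, 0.1744, 0.0609, 0.1140).
Drum 2:
Material balance + equilibrium reduce to Σ zᵢ(Kᵢ−1)/(1+ψ₂(Kᵢ−1)) = 0.
Check two-phase: ΣzᵢKᵢ = 1.167 > 1 and Σzᵢ/Kᵢ = 2.251 > 1, so g(0) = 0.167 > 0 and g(1) = -1.251 < 0.
Newton iteration, ψ₂⁰ = 0.35:
  ψ₂ = 0.350: g = -0.0236, g' = -0.618 → ψ₂ = 0.312
  ψ₂ = 0.312: g = -0.0005, g' = -0.592 → ψ₂ = 0.311
Converged at ψ₂ = 0.311.
  methanol: x = 0.537, y = 0.902
  ethylbenzene: x = 0.227, y = 0.059
  p-xylene: x = 0.079, y = 0.020
  n-decane: x = 0.157, y = 0.019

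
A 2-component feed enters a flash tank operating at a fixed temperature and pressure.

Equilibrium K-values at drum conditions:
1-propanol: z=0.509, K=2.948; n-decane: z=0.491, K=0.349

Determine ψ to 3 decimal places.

Let ψ = V/F and solve Σ zᵢ(Kᵢ−1)/(1+ψ(Kᵢ−1)) = 0.
Feasibility: ΣzᵢKᵢ = 1.672, Σzᵢ/Kᵢ = 1.580 — both > 1, two phases present.
Binary case is linear: z₁(K₁−1)(1+ψ(K₂−1)) + z₂(K₂−1)(1+ψ(K₁−1)) = 0
⇒ ψ = [z₁(K₁−1)+z₂(K₂−1)] / [−(K₁−1)(K₂−1)] = 0.6719/1.2681 = 0.530

ψ = 0.530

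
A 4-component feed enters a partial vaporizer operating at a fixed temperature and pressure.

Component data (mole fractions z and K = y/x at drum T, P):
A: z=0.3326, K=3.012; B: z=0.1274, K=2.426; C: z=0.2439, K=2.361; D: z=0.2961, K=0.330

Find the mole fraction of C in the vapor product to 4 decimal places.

Let β = V/F and solve Σ zᵢ(Kᵢ−1)/(1+β(Kᵢ−1)) = 0.
Feasibility: ΣzᵢKᵢ = 1.9844, Σzᵢ/Kᵢ = 1.1635 — both > 1, two phases present.
Newton–Raphson from β = 0.46:
  β = 0.4600: g = 0.37462, g' = -0.9062 → β = 0.8734
  β = 0.8734: g = -0.00296, g' = -1.0952 → β = 0.8707
Converged at β = 0.8707.
Compositions from xᵢ = zᵢ/(1+β(Kᵢ−1)), yᵢ = Kᵢxᵢ:
  A: x = 0.1209, y = 0.3640
  B: x = 0.0568, y = 0.1379
  C: x = 0.1116, y = 0.2635
  D: x = 0.7107, y = 0.2345

y_C = 0.2635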